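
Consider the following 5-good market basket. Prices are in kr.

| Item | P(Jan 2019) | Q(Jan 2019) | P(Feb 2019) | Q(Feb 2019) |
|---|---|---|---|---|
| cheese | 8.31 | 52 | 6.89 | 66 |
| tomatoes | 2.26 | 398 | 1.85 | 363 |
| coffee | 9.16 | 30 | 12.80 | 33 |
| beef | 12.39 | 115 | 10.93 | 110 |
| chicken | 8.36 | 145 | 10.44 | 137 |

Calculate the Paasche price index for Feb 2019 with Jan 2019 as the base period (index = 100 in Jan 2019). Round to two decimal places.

Paasche price index uses current-period quantities as weights.
ΣP(Feb 2019)·Q(Feb 2019) = 6.89×66 + 1.85×363 + 12.80×33 + 10.93×110 + 10.44×137 = 454.74 + 671.55 + 422.4 + 1202.3 + 1430.28 = 4181.27
ΣP(Jan 2019)·Q(Feb 2019) = 8.31×66 + 2.26×363 + 9.16×33 + 12.39×110 + 8.36×137 = 548.46 + 820.38 + 302.28 + 1362.9 + 1145.32 = 4179.34
Index = 4181.27 / 4179.34 × 100 = 100.0462

100.05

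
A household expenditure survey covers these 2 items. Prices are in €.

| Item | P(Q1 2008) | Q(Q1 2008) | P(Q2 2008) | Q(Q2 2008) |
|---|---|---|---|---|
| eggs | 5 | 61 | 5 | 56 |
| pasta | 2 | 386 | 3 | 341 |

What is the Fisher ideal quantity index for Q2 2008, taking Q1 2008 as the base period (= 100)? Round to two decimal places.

89.19

Laspeyres component (base-period weights):
ΣP(Q1 2008)Q(Q2 2008) = 5×56 + 2×341 = 280 + 682 = 962
ΣP(Q1 2008)Q(Q1 2008) = 5×61 + 2×386 = 305 + 772 = 1077
L = 962 / 1077 × 100 = 89.3222
Paasche component (current-period weights):
ΣP(Q2 2008)Q(Q2 2008) = 5×56 + 3×341 = 280 + 1023 = 1303
ΣP(Q2 2008)Q(Q1 2008) = 5×61 + 3×386 = 305 + 1158 = 1463
P = 1303 / 1463 × 100 = 89.0636
Fisher = √(L × P) = √(89.3222 × 89.0636) = 89.1928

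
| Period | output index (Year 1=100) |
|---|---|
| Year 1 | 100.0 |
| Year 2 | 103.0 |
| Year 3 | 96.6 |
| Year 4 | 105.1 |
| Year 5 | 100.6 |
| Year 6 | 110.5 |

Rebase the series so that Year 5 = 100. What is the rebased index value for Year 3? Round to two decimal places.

Rebased(Year 3) = 96.6 / 100.6 × 100 = 96.0239

96.02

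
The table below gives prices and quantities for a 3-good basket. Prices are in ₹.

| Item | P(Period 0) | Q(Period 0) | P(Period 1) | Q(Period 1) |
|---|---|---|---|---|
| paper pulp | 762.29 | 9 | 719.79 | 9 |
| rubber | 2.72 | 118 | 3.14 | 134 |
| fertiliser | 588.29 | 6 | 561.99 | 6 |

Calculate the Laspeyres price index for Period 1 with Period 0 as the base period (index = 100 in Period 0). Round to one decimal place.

95.4

Laspeyres price index uses base-period quantities as weights.
ΣP(Period 1)·Q(Period 0) = 719.79×9 + 3.14×118 + 561.99×6 = 6478.11 + 370.52 + 3371.94 = 10220.57
ΣP(Period 0)·Q(Period 0) = 762.29×9 + 2.72×118 + 588.29×6 = 6860.61 + 320.96 + 3529.74 = 10711.31
Index = 10220.57 / 10711.31 × 100 = 95.4185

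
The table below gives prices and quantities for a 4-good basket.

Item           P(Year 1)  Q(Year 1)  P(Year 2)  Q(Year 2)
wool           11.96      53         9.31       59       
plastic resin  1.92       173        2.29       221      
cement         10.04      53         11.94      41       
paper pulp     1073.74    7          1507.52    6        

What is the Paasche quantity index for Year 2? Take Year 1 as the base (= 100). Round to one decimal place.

Paasche quantity index uses current-period prices as weights.
ΣP(Year 2)·Q(Year 2) = 9.31×59 + 2.29×221 + 11.94×41 + 1507.52×6 = 549.29 + 506.09 + 489.54 + 9045.12 = 10590.04
ΣP(Year 2)·Q(Year 1) = 9.31×53 + 2.29×173 + 11.94×53 + 1507.52×7 = 493.43 + 396.17 + 632.82 + 10552.64 = 12075.06
Index = 10590.04 / 12075.06 × 100 = 87.7018

87.7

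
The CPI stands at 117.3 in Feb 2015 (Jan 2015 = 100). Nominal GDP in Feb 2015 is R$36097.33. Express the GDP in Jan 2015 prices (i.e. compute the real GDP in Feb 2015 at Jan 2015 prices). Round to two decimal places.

30773.51

Real = Nominal ÷ (Index/100) = 36097.33 ÷ (117.3/100)
     = 36097.33 ÷ 1.173 = 30773.5124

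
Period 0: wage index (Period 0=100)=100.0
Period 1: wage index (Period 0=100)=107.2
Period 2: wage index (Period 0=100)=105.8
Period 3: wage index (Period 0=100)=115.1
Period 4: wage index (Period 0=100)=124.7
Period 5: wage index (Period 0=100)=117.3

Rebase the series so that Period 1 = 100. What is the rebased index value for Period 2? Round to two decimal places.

98.69

Rebased(Period 2) = 105.8 / 107.2 × 100 = 98.6940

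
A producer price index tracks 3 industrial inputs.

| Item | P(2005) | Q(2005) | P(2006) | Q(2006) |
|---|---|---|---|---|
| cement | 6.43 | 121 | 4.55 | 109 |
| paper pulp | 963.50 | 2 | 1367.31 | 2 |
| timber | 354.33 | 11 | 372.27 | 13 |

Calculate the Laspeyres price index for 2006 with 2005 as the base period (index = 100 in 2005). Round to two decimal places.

Laspeyres price index uses base-period quantities as weights.
ΣP(2006)·Q(2005) = 4.55×121 + 1367.31×2 + 372.27×11 = 550.55 + 2734.62 + 4094.97 = 7380.14
ΣP(2005)·Q(2005) = 6.43×121 + 963.50×2 + 354.33×11 = 778.03 + 1927 + 3897.63 = 6602.66
Index = 7380.14 / 6602.66 × 100 = 111.7753

111.78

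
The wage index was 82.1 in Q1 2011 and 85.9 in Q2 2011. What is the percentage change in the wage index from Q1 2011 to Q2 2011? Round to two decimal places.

Change = (85.9 − 82.1) / 82.1 × 100
       = 3.8 / 82.1 × 100 = 4.6285%

4.63%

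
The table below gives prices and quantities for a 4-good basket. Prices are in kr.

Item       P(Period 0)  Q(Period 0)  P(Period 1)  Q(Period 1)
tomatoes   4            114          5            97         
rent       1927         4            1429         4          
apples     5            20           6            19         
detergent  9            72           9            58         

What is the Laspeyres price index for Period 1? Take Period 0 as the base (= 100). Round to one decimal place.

Laspeyres price index uses base-period quantities as weights.
ΣP(Period 1)·Q(Period 0) = 5×114 + 1429×4 + 6×20 + 9×72 = 570 + 5716 + 120 + 648 = 7054
ΣP(Period 0)·Q(Period 0) = 4×114 + 1927×4 + 5×20 + 9×72 = 456 + 7708 + 100 + 648 = 8912
Index = 7054 / 8912 × 100 = 79.1517

79.2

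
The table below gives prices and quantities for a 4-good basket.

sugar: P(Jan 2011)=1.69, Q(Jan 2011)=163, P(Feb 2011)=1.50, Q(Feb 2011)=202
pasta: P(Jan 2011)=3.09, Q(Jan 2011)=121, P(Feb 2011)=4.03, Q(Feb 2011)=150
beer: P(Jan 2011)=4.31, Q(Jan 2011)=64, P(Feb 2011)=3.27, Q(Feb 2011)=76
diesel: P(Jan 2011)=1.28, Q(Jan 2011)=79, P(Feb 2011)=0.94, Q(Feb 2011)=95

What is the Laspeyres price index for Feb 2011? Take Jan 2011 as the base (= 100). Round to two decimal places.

98.96

Laspeyres price index uses base-period quantities as weights.
ΣP(Feb 2011)·Q(Jan 2011) = 1.50×163 + 4.03×121 + 3.27×64 + 0.94×79 = 244.5 + 487.63 + 209.28 + 74.26 = 1015.67
ΣP(Jan 2011)·Q(Jan 2011) = 1.69×163 + 3.09×121 + 4.31×64 + 1.28×79 = 275.47 + 373.89 + 275.84 + 101.12 = 1026.32
Index = 1015.67 / 1026.32 × 100 = 98.9623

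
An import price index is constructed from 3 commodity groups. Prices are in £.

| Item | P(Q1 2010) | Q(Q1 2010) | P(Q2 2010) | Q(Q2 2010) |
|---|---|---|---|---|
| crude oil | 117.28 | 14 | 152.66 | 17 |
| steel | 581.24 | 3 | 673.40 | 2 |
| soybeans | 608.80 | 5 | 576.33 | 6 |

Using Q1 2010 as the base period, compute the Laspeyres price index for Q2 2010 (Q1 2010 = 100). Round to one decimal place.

109.5

Laspeyres price index uses base-period quantities as weights.
ΣP(Q2 2010)·Q(Q1 2010) = 152.66×14 + 673.40×3 + 576.33×5 = 2137.24 + 2020.2 + 2881.65 = 7039.09
ΣP(Q1 2010)·Q(Q1 2010) = 117.28×14 + 581.24×3 + 608.80×5 = 1641.92 + 1743.72 + 3044 = 6429.64
Index = 7039.09 / 6429.64 × 100 = 109.4788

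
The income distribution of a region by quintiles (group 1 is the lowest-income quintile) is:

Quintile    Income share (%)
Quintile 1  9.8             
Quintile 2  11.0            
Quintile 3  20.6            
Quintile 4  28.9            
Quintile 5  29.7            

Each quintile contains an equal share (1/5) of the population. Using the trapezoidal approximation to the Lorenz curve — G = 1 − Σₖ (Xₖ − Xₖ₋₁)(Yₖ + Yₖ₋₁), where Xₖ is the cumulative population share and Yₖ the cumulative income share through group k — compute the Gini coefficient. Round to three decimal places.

Cumulative income shares Yₖ: 0.0980, 0.2080, 0.4140, 0.7030, 1.0000
Σ (Xₖ−Xₖ₋₁)(Yₖ+Yₖ₋₁) = (1/5)(0.0980+0.0000) + (1/5)(0.2080+0.0980) + (1/5)(0.4140+0.2080) + (1/5)(0.7030+0.4140) + (1/5)(1.0000+0.7030)
  = 0.0196 + 0.0612 + 0.1244 + 0.2234 + 0.3406 = 0.7692
G = 1 − 0.7692 = 0.2308

0.231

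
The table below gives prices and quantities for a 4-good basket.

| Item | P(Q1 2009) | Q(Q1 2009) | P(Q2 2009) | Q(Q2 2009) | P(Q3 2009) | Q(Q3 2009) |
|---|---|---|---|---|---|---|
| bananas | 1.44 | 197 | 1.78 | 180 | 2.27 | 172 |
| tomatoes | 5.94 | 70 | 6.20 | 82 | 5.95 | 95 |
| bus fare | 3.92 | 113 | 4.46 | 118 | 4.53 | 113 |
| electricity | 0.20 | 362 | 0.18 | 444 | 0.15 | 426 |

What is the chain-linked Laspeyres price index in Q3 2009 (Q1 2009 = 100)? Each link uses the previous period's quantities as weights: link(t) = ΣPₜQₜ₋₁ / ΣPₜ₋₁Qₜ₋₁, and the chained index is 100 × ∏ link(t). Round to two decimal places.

116.30

Link Q1 2009→Q2 2009:
ΣP(Q2 2009)Q(Q1 2009) = 1.78×197 + 6.20×70 + 4.46×113 + 0.18×362 = 350.66 + 434 + 503.98 + 65.16 = 1353.8
ΣP(Q1 2009)Q(Q1 2009) = 1.44×197 + 5.94×70 + 3.92×113 + 0.20×362 = 283.68 + 415.8 + 442.96 + 72.4 = 1214.84
link = 1353.8/1214.84 = 1.114385
Link Q2 2009→Q3 2009:
ΣP(Q3 2009)Q(Q2 2009) = 2.27×180 + 5.95×82 + 4.53×118 + 0.15×444 = 408.6 + 487.9 + 534.54 + 66.6 = 1497.64
ΣP(Q2 2009)Q(Q2 2009) = 1.78×180 + 6.20×82 + 4.46×118 + 0.18×444 = 320.4 + 508.4 + 526.28 + 79.92 = 1435
link = 1497.64/1435 = 1.043652
Chained index = 100 × 1.114385 × 1.043652 = 116.3030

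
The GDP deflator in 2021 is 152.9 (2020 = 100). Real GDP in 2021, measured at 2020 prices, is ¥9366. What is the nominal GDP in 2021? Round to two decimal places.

14320.61

Nominal = Real × (Index/100) = 9366 × (152.9/100)
        = 9366 × 1.529 = 14320.6140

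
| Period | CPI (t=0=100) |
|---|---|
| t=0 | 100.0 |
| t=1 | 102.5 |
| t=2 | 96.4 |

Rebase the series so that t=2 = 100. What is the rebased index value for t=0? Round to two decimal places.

Rebased(t=0) = 100.0 / 96.4 × 100 = 103.7344

103.73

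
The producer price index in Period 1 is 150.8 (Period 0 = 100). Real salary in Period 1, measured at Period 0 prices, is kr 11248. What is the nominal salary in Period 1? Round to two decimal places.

16961.98

Nominal = Real × (Index/100) = 11248 × (150.8/100)
        = 11248 × 1.508 = 16961.9840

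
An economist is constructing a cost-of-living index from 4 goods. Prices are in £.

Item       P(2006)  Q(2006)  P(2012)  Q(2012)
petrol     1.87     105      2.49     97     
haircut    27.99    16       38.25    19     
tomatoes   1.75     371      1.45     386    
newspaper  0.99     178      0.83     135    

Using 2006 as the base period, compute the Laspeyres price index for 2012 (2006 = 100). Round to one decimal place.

Laspeyres price index uses base-period quantities as weights.
ΣP(2012)·Q(2006) = 2.49×105 + 38.25×16 + 1.45×371 + 0.83×178 = 261.45 + 612 + 537.95 + 147.74 = 1559.14
ΣP(2006)·Q(2006) = 1.87×105 + 27.99×16 + 1.75×371 + 0.99×178 = 196.35 + 447.84 + 649.25 + 176.22 = 1469.66
Index = 1559.14 / 1469.66 × 100 = 106.0885

106.1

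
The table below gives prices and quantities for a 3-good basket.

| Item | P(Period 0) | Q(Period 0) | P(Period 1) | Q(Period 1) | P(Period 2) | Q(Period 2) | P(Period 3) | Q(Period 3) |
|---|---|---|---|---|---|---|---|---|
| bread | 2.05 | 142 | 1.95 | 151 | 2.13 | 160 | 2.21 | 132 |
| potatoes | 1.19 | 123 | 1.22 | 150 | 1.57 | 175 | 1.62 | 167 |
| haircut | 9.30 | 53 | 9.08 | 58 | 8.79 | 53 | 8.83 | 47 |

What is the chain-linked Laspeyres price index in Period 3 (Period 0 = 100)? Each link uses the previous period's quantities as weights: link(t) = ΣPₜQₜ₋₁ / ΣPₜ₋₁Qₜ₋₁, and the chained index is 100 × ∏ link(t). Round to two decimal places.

Link Period 0→Period 1:
ΣP(Period 1)Q(Period 0) = 1.95×142 + 1.22×123 + 9.08×53 = 276.9 + 150.06 + 481.24 = 908.2
ΣP(Period 0)Q(Period 0) = 2.05×142 + 1.19×123 + 9.30×53 = 291.1 + 146.37 + 492.9 = 930.37
link = 908.2/930.37 = 0.976171
Link Period 1→Period 2:
ΣP(Period 2)Q(Period 1) = 2.13×151 + 1.57×150 + 8.79×58 = 321.63 + 235.5 + 509.82 = 1066.95
ΣP(Period 1)Q(Period 1) = 1.95×151 + 1.22×150 + 9.08×58 = 294.45 + 183 + 526.64 = 1004.09
link = 1066.95/1004.09 = 1.062604
Link Period 2→Period 3:
ΣP(Period 3)Q(Period 2) = 2.21×160 + 1.62×175 + 8.83×53 = 353.6 + 283.5 + 467.99 = 1105.09
ΣP(Period 2)Q(Period 2) = 2.13×160 + 1.57×175 + 8.79×53 = 340.8 + 274.75 + 465.87 = 1081.42
link = 1105.09/1081.42 = 1.021888
Chained index = 100 × 0.976171 × 1.062604 × 1.021888 = 105.9987

106.00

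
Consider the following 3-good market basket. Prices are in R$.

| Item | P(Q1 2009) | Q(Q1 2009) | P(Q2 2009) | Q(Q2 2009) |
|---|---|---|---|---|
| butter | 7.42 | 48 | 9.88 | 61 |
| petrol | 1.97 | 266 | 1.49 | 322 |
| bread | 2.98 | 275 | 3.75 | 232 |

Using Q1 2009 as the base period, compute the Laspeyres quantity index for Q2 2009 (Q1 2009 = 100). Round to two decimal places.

104.63

Laspeyres quantity index uses base-period prices as weights.
ΣP(Q1 2009)·Q(Q2 2009) = 7.42×61 + 1.97×322 + 2.98×232 = 452.62 + 634.34 + 691.36 = 1778.32
ΣP(Q1 2009)·Q(Q1 2009) = 7.42×48 + 1.97×266 + 2.98×275 = 356.16 + 524.02 + 819.5 = 1699.68
Index = 1778.32 / 1699.68 × 100 = 104.6268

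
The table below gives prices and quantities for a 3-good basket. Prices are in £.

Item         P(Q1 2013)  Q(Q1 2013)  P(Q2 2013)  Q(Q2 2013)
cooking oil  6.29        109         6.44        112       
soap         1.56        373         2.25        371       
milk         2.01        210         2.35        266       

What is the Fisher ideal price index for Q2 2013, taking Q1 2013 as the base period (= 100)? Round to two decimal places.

120.20

Laspeyres component (base-period weights):
ΣP(Q2 2013)Q(Q1 2013) = 6.44×109 + 2.25×373 + 2.35×210 = 701.96 + 839.25 + 493.5 = 2034.71
ΣP(Q1 2013)Q(Q1 2013) = 6.29×109 + 1.56×373 + 2.01×210 = 685.61 + 581.88 + 422.1 = 1689.59
L = 2034.71 / 1689.59 × 100 = 120.4263
Paasche component (current-period weights):
ΣP(Q2 2013)Q(Q2 2013) = 6.44×112 + 2.25×371 + 2.35×266 = 721.28 + 834.75 + 625.1 = 2181.13
ΣP(Q1 2013)Q(Q2 2013) = 6.29×112 + 1.56×371 + 2.01×266 = 704.48 + 578.76 + 534.66 = 1817.9
P = 2181.13 / 1817.9 × 100 = 119.9807
Fisher = √(L × P) = √(120.4263 × 119.9807) = 120.2033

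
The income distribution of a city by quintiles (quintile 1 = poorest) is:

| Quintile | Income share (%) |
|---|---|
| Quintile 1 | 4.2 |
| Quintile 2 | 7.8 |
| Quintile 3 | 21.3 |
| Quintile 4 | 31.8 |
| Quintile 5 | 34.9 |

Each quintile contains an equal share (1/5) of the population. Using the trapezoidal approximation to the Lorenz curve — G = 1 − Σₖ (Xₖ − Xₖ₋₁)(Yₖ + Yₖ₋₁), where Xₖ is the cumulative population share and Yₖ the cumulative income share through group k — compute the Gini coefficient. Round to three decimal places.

0.342

Cumulative income shares Yₖ: 0.0420, 0.1200, 0.3330, 0.6510, 1.0000
Σ (Xₖ−Xₖ₋₁)(Yₖ+Yₖ₋₁) = (1/5)(0.0420+0.0000) + (1/5)(0.1200+0.0420) + (1/5)(0.3330+0.1200) + (1/5)(0.6510+0.3330) + (1/5)(1.0000+0.6510)
  = 0.0084 + 0.0324 + 0.0906 + 0.1968 + 0.3302 = 0.6584
G = 1 − 0.6584 = 0.3416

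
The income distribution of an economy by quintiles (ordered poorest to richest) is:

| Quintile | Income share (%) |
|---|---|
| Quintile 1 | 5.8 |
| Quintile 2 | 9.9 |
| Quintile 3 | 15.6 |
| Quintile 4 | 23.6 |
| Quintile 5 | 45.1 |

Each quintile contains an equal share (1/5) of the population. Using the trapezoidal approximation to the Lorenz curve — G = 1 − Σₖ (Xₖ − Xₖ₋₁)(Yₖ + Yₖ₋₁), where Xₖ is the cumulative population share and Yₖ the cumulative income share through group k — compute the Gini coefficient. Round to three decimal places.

0.369

Cumulative income shares Yₖ: 0.0580, 0.1570, 0.3130, 0.5490, 1.0000
Σ (Xₖ−Xₖ₋₁)(Yₖ+Yₖ₋₁) = (1/5)(0.0580+0.0000) + (1/5)(0.1570+0.0580) + (1/5)(0.3130+0.1570) + (1/5)(0.5490+0.3130) + (1/5)(1.0000+0.5490)
  = 0.0116 + 0.0430 + 0.0940 + 0.1724 + 0.3098 = 0.6308
G = 1 − 0.6308 = 0.3692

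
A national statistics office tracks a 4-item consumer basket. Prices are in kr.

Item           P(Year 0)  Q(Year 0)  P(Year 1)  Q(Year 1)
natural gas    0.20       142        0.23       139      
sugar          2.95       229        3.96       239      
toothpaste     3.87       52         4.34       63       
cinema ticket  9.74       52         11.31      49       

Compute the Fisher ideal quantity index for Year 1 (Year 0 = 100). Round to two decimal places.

Laspeyres component (base-period weights):
ΣP(Year 0)Q(Year 1) = 0.20×139 + 2.95×239 + 3.87×63 + 9.74×49 = 27.8 + 705.05 + 243.81 + 477.26 = 1453.92
ΣP(Year 0)Q(Year 0) = 0.20×142 + 2.95×229 + 3.87×52 + 9.74×52 = 28.4 + 675.55 + 201.24 + 506.48 = 1411.67
L = 1453.92 / 1411.67 × 100 = 102.9929
Paasche component (current-period weights):
ΣP(Year 1)Q(Year 1) = 0.23×139 + 3.96×239 + 4.34×63 + 11.31×49 = 31.97 + 946.44 + 273.42 + 554.19 = 1806.02
ΣP(Year 1)Q(Year 0) = 0.23×142 + 3.96×229 + 4.34×52 + 11.31×52 = 32.66 + 906.84 + 225.68 + 588.12 = 1753.3
P = 1806.02 / 1753.3 × 100 = 103.0069
Fisher = √(L × P) = √(102.9929 × 103.0069) = 102.9999

103.00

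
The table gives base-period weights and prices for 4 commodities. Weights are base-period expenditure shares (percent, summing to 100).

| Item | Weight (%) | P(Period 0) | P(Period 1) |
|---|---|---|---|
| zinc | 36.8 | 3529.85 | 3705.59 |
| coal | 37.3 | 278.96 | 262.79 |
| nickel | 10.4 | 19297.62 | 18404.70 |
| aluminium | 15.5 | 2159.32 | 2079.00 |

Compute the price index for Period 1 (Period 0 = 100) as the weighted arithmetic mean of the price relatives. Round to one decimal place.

zinc: 36.8 × (3705.59/3529.85) = 36.8 × 1.049787 = 38.6322
coal: 37.3 × (262.79/278.96) = 37.3 × 0.942035 = 35.1379
nickel: 10.4 × (18404.70/19297.62) = 10.4 × 0.953729 = 9.9188
aluminium: 15.5 × (2079.00/2159.32) = 15.5 × 0.962803 = 14.9234
Index = Σ wᵢ·(p₁ᵢ/p₀ᵢ) = 38.6322 + 35.1379 + 9.9188 + 14.9234 = 98.6123

98.6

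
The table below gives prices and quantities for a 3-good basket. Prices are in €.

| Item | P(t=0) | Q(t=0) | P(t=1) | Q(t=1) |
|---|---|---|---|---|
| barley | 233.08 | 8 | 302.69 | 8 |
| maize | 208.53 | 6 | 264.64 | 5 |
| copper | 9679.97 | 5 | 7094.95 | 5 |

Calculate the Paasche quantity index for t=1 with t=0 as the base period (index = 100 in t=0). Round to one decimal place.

Paasche quantity index uses current-period prices as weights.
ΣP(t=1)·Q(t=1) = 302.69×8 + 264.64×5 + 7094.95×5 = 2421.52 + 1323.2 + 35474.75 = 39219.47
ΣP(t=1)·Q(t=0) = 302.69×8 + 264.64×6 + 7094.95×5 = 2421.52 + 1587.84 + 35474.75 = 39484.11
Index = 39219.47 / 39484.11 × 100 = 99.3298

99.3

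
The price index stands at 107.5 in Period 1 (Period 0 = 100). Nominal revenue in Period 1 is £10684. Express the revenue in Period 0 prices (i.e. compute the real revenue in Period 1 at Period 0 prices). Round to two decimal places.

Real = Nominal ÷ (Index/100) = 10684 ÷ (107.5/100)
     = 10684 ÷ 1.075 = 9938.6047

9938.60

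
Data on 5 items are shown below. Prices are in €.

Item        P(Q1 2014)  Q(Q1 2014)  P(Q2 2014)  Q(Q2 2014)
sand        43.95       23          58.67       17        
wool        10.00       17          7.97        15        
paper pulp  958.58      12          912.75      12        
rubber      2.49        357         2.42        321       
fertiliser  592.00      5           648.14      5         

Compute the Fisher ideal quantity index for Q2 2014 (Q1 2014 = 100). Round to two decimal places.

97.50

Laspeyres component (base-period weights):
ΣP(Q1 2014)Q(Q2 2014) = 43.95×17 + 10.00×15 + 958.58×12 + 2.49×321 + 592.00×5 = 747.15 + 150 + 11502.96 + 799.29 + 2960 = 16159.4
ΣP(Q1 2014)Q(Q1 2014) = 43.95×23 + 10.00×17 + 958.58×12 + 2.49×357 + 592.00×5 = 1010.85 + 170 + 11502.96 + 888.93 + 2960 = 16532.74
L = 16159.4 / 16532.74 × 100 = 97.7418
Paasche component (current-period weights):
ΣP(Q2 2014)Q(Q2 2014) = 58.67×17 + 7.97×15 + 912.75×12 + 2.42×321 + 648.14×5 = 997.39 + 119.55 + 10953 + 776.82 + 3240.7 = 16087.46
ΣP(Q2 2014)Q(Q1 2014) = 58.67×23 + 7.97×17 + 912.75×12 + 2.42×357 + 648.14×5 = 1349.41 + 135.49 + 10953 + 863.94 + 3240.7 = 16542.54
P = 16087.46 / 16542.54 × 100 = 97.2490
Fisher = √(L × P) = √(97.7418 × 97.2490) = 97.4951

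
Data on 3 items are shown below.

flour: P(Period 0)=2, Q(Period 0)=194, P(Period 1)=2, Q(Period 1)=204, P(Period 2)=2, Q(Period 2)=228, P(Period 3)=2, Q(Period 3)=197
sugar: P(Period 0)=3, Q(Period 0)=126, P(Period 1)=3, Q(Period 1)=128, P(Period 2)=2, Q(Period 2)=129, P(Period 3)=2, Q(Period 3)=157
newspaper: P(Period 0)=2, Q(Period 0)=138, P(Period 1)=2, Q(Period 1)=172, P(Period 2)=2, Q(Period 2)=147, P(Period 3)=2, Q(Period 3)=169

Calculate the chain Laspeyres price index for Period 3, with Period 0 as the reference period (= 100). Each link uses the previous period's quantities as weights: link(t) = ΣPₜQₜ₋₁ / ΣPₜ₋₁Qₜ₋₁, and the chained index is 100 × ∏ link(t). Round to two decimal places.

88.73

Link Period 0→Period 1:
ΣP(Period 1)Q(Period 0) = 2×194 + 3×126 + 2×138 = 388 + 378 + 276 = 1042
ΣP(Period 0)Q(Period 0) = 2×194 + 3×126 + 2×138 = 388 + 378 + 276 = 1042
link = 1042/1042 = 1.000000
Link Period 1→Period 2:
ΣP(Period 2)Q(Period 1) = 2×204 + 2×128 + 2×172 = 408 + 256 + 344 = 1008
ΣP(Period 1)Q(Period 1) = 2×204 + 3×128 + 2×172 = 408 + 384 + 344 = 1136
link = 1008/1136 = 0.887324
Link Period 2→Period 3:
ΣP(Period 3)Q(Period 2) = 2×228 + 2×129 + 2×147 = 456 + 258 + 294 = 1008
ΣP(Period 2)Q(Period 2) = 2×228 + 2×129 + 2×147 = 456 + 258 + 294 = 1008
link = 1008/1008 = 1.000000
Chained index = 100 × 1.000000 × 0.887324 × 1.000000 = 88.7324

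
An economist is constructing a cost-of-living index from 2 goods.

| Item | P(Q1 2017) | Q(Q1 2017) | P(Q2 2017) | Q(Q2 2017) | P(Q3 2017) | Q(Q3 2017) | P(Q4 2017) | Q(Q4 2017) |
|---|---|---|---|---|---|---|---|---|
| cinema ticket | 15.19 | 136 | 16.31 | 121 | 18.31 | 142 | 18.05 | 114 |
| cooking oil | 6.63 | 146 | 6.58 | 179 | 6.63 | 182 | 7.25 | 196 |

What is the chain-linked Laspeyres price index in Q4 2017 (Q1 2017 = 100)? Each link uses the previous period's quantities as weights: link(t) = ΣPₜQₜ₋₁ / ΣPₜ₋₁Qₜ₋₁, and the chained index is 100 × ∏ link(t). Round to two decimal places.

115.38

Link Q1 2017→Q2 2017:
ΣP(Q2 2017)Q(Q1 2017) = 16.31×136 + 6.58×146 = 2218.16 + 960.68 = 3178.84
ΣP(Q1 2017)Q(Q1 2017) = 15.19×136 + 6.63×146 = 2065.84 + 967.98 = 3033.82
link = 3178.84/3033.82 = 1.047801
Link Q2 2017→Q3 2017:
ΣP(Q3 2017)Q(Q2 2017) = 18.31×121 + 6.63×179 = 2215.51 + 1186.77 = 3402.28
ΣP(Q2 2017)Q(Q2 2017) = 16.31×121 + 6.58×179 = 1973.51 + 1177.82 = 3151.33
link = 3402.28/3151.33 = 1.079633
Link Q3 2017→Q4 2017:
ΣP(Q4 2017)Q(Q3 2017) = 18.05×142 + 7.25×182 = 2563.1 + 1319.5 = 3882.6
ΣP(Q3 2017)Q(Q3 2017) = 18.31×142 + 6.63×182 = 2600.02 + 1206.66 = 3806.68
link = 3882.6/3806.68 = 1.019944
Chained index = 100 × 1.047801 × 1.079633 × 1.019944 = 115.3802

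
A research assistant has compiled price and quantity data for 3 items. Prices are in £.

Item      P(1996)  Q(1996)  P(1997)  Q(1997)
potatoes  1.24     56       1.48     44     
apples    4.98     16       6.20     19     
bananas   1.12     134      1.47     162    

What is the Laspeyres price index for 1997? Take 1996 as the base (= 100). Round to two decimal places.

Laspeyres price index uses base-period quantities as weights.
ΣP(1997)·Q(1996) = 1.48×56 + 6.20×16 + 1.47×134 = 82.88 + 99.2 + 196.98 = 379.06
ΣP(1996)·Q(1996) = 1.24×56 + 4.98×16 + 1.12×134 = 69.44 + 79.68 + 150.08 = 299.2
Index = 379.06 / 299.2 × 100 = 126.6912

126.69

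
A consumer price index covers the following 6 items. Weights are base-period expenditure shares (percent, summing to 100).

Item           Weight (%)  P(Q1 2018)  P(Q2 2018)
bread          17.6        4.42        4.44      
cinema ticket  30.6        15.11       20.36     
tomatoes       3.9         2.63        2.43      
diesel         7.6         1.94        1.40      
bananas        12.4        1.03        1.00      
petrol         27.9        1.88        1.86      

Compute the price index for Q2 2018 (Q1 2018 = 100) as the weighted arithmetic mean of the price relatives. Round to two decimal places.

107.64

bread: 17.6 × (4.44/4.42) = 17.6 × 1.004525 = 17.6796
cinema ticket: 30.6 × (20.36/15.11) = 30.6 × 1.347452 = 41.2320
tomatoes: 3.9 × (2.43/2.63) = 3.9 × 0.923954 = 3.6034
diesel: 7.6 × (1.40/1.94) = 7.6 × 0.721649 = 5.4845
bananas: 12.4 × (1.00/1.03) = 12.4 × 0.970874 = 12.0388
petrol: 27.9 × (1.86/1.88) = 27.9 × 0.989362 = 27.6032
Index = Σ wᵢ·(p₁ᵢ/p₀ᵢ) = 17.6796 + 41.2320 + 3.6034 + 5.4845 + 12.0388 + 27.6032 = 107.6417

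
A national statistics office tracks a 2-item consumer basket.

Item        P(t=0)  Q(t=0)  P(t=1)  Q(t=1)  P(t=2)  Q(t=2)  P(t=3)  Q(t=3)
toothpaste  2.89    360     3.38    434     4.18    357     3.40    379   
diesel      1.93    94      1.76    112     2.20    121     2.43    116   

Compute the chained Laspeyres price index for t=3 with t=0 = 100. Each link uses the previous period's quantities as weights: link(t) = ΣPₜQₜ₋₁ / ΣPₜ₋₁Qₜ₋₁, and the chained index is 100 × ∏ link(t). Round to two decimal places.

Link t=0→t=1:
ΣP(t=1)Q(t=0) = 3.38×360 + 1.76×94 = 1216.8 + 165.44 = 1382.24
ΣP(t=0)Q(t=0) = 2.89×360 + 1.93×94 = 1040.4 + 181.42 = 1221.82
link = 1382.24/1221.82 = 1.131296
Link t=1→t=2:
ΣP(t=2)Q(t=1) = 4.18×434 + 2.20×112 = 1814.12 + 246.4 = 2060.52
ΣP(t=1)Q(t=1) = 3.38×434 + 1.76×112 = 1466.92 + 197.12 = 1664.04
link = 2060.52/1664.04 = 1.238264
Link t=2→t=3:
ΣP(t=3)Q(t=2) = 3.40×357 + 2.43×121 = 1213.8 + 294.03 = 1507.83
ΣP(t=2)Q(t=2) = 4.18×357 + 2.20×121 = 1492.26 + 266.2 = 1758.46
link = 1507.83/1758.46 = 0.857472
Chained index = 100 × 1.131296 × 1.238264 × 0.857472 = 120.1183

120.12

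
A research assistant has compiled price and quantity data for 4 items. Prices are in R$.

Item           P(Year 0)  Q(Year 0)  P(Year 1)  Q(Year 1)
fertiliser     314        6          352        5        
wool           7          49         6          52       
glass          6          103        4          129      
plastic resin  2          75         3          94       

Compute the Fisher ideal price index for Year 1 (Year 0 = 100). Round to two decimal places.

100.34

Laspeyres component (base-period weights):
ΣP(Year 1)Q(Year 0) = 352×6 + 6×49 + 4×103 + 3×75 = 2112 + 294 + 412 + 225 = 3043
ΣP(Year 0)Q(Year 0) = 314×6 + 7×49 + 6×103 + 2×75 = 1884 + 343 + 618 + 150 = 2995
L = 3043 / 2995 × 100 = 101.6027
Paasche component (current-period weights):
ΣP(Year 1)Q(Year 1) = 352×5 + 6×52 + 4×129 + 3×94 = 1760 + 312 + 516 + 282 = 2870
ΣP(Year 0)Q(Year 1) = 314×5 + 7×52 + 6×129 + 2×94 = 1570 + 364 + 774 + 188 = 2896
P = 2870 / 2896 × 100 = 99.1022
Fisher = √(L × P) = √(101.6027 × 99.1022) = 100.3447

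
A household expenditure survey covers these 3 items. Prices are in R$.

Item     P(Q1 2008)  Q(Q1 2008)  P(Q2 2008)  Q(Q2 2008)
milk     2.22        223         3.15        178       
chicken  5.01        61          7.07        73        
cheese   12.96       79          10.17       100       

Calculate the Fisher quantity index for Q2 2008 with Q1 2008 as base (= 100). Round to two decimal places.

110.39

Laspeyres component (base-period weights):
ΣP(Q1 2008)Q(Q2 2008) = 2.22×178 + 5.01×73 + 12.96×100 = 395.16 + 365.73 + 1296 = 2056.89
ΣP(Q1 2008)Q(Q1 2008) = 2.22×223 + 5.01×61 + 12.96×79 = 495.06 + 305.61 + 1023.84 = 1824.51
L = 2056.89 / 1824.51 × 100 = 112.7366
Paasche component (current-period weights):
ΣP(Q2 2008)Q(Q2 2008) = 3.15×178 + 7.07×73 + 10.17×100 = 560.7 + 516.11 + 1017 = 2093.81
ΣP(Q2 2008)Q(Q1 2008) = 3.15×223 + 7.07×61 + 10.17×79 = 702.45 + 431.27 + 803.43 = 1937.15
P = 2093.81 / 1937.15 × 100 = 108.0871
Fisher = √(L × P) = √(112.7366 × 108.0871) = 110.3874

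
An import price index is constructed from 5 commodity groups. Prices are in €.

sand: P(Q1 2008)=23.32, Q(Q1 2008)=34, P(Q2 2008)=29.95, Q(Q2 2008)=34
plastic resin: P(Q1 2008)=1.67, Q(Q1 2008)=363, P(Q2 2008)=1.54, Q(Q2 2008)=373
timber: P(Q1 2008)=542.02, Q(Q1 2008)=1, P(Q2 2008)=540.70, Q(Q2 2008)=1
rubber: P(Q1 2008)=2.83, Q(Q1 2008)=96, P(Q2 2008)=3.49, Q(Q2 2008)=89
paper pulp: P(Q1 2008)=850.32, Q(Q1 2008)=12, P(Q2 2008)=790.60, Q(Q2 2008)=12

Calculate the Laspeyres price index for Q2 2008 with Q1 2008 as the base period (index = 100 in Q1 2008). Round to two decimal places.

Laspeyres price index uses base-period quantities as weights.
ΣP(Q2 2008)·Q(Q1 2008) = 29.95×34 + 1.54×363 + 540.70×1 + 3.49×96 + 790.60×12 = 1018.3 + 559.02 + 540.7 + 335.04 + 9487.2 = 11940.26
ΣP(Q1 2008)·Q(Q1 2008) = 23.32×34 + 1.67×363 + 542.02×1 + 2.83×96 + 850.32×12 = 792.88 + 606.21 + 542.02 + 271.68 + 10203.84 = 12416.63
Index = 11940.26 / 12416.63 × 100 = 96.1635

96.16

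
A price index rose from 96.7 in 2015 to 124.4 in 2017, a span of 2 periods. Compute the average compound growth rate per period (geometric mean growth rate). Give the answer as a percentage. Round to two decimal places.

Growth factor = (124.4/96.7)^(1/2) = (1.286453)^(1/2) = 1.134219
Growth rate = 1.134219 − 1 = 0.134219 = 13.4219%

13.42%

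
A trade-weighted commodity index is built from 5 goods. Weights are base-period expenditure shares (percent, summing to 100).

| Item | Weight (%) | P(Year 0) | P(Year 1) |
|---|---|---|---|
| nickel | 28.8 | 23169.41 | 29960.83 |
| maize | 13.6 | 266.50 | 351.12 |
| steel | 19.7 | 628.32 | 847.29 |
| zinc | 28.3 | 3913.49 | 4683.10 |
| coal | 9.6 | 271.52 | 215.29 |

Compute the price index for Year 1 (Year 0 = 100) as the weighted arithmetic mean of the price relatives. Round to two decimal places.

123.20

nickel: 28.8 × (29960.83/23169.41) = 28.8 × 1.293120 = 37.2419
maize: 13.6 × (351.12/266.50) = 13.6 × 1.317523 = 17.9183
steel: 19.7 × (847.29/628.32) = 19.7 × 1.348501 = 26.5655
zinc: 28.3 × (4683.10/3913.49) = 28.3 × 1.196656 = 33.8654
coal: 9.6 × (215.29/271.52) = 9.6 × 0.792907 = 7.6119
Index = Σ wᵢ·(p₁ᵢ/p₀ᵢ) = 37.2419 + 17.9183 + 26.5655 + 33.8654 + 7.6119 = 123.2029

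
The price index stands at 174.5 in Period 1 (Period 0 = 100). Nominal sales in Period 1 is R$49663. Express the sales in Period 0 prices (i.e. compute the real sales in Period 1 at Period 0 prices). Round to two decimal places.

28460.17

Real = Nominal ÷ (Index/100) = 49663 ÷ (174.5/100)
     = 49663 ÷ 1.745 = 28460.1719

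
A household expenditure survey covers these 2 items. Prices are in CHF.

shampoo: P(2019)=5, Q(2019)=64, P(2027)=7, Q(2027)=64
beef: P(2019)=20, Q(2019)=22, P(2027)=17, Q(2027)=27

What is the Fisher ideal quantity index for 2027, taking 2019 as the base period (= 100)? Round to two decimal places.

111.74

Laspeyres component (base-period weights):
ΣP(2019)Q(2027) = 5×64 + 20×27 = 320 + 540 = 860
ΣP(2019)Q(2019) = 5×64 + 20×22 = 320 + 440 = 760
L = 860 / 760 × 100 = 113.1579
Paasche component (current-period weights):
ΣP(2027)Q(2027) = 7×64 + 17×27 = 448 + 459 = 907
ΣP(2027)Q(2019) = 7×64 + 17×22 = 448 + 374 = 822
P = 907 / 822 × 100 = 110.3406
Fisher = √(L × P) = √(113.1579 × 110.3406) = 111.7404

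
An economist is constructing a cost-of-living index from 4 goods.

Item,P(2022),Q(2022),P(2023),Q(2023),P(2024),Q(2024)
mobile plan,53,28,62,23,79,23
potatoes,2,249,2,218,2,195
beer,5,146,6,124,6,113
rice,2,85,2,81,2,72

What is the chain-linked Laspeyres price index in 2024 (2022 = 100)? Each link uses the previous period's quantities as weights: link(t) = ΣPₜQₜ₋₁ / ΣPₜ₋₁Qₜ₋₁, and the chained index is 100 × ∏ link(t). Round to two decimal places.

Link 2022→2023:
ΣP(2023)Q(2022) = 62×28 + 2×249 + 6×146 + 2×85 = 1736 + 498 + 876 + 170 = 3280
ΣP(2022)Q(2022) = 53×28 + 2×249 + 5×146 + 2×85 = 1484 + 498 + 730 + 170 = 2882
link = 3280/2882 = 1.138099
Link 2023→2024:
ΣP(2024)Q(2023) = 79×23 + 2×218 + 6×124 + 2×81 = 1817 + 436 + 744 + 162 = 3159
ΣP(2023)Q(2023) = 62×23 + 2×218 + 6×124 + 2×81 = 1426 + 436 + 744 + 162 = 2768
link = 3159/2768 = 1.141257
Chained index = 100 × 1.138099 × 1.141257 = 129.8863

129.89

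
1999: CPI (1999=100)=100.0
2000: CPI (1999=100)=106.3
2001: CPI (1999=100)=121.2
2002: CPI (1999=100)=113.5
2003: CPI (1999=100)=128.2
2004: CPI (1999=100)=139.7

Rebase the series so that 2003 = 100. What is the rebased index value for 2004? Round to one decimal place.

109.0

Rebased(2004) = 139.7 / 128.2 × 100 = 108.9704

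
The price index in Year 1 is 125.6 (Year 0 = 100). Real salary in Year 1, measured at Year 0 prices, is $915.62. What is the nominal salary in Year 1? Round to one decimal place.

Nominal = Real × (Index/100) = 915.62 × (125.6/100)
        = 915.62 × 1.256 = 1150.0187

1150.0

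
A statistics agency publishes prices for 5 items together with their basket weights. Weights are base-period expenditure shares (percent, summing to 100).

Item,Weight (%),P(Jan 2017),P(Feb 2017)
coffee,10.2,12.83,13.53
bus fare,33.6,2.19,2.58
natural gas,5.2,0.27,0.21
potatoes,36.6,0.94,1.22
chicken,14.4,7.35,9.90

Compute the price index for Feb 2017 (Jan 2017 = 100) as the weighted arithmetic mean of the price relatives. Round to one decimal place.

121.3

coffee: 10.2 × (13.53/12.83) = 10.2 × 1.054560 = 10.7565
bus fare: 33.6 × (2.58/2.19) = 33.6 × 1.178082 = 39.5836
natural gas: 5.2 × (0.21/0.27) = 5.2 × 0.777778 = 4.0444
potatoes: 36.6 × (1.22/0.94) = 36.6 × 1.297872 = 47.5021
chicken: 14.4 × (9.90/7.35) = 14.4 × 1.346939 = 19.3959
Index = Σ wᵢ·(p₁ᵢ/p₀ᵢ) = 10.7565 + 39.5836 + 4.0444 + 47.5021 + 19.3959 = 121.2826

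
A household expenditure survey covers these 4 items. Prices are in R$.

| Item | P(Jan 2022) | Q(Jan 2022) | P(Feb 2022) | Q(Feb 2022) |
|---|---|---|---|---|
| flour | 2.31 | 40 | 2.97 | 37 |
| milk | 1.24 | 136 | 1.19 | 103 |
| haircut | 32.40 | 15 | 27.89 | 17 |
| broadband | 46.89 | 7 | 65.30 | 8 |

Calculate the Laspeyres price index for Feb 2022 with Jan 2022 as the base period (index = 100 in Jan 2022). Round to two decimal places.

Laspeyres price index uses base-period quantities as weights.
ΣP(Feb 2022)·Q(Jan 2022) = 2.97×40 + 1.19×136 + 27.89×15 + 65.30×7 = 118.8 + 161.84 + 418.35 + 457.1 = 1156.09
ΣP(Jan 2022)·Q(Jan 2022) = 2.31×40 + 1.24×136 + 32.40×15 + 46.89×7 = 92.4 + 168.64 + 486 + 328.23 = 1075.27
Index = 1156.09 / 1075.27 × 100 = 107.5163

107.52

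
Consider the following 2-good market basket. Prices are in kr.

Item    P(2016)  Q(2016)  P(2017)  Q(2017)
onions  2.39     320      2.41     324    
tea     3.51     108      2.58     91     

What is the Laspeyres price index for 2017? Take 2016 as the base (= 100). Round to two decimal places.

Laspeyres price index uses base-period quantities as weights.
ΣP(2017)·Q(2016) = 2.41×320 + 2.58×108 = 771.2 + 278.64 = 1049.84
ΣP(2016)·Q(2016) = 2.39×320 + 3.51×108 = 764.8 + 379.08 = 1143.88
Index = 1049.84 / 1143.88 × 100 = 91.7789

91.78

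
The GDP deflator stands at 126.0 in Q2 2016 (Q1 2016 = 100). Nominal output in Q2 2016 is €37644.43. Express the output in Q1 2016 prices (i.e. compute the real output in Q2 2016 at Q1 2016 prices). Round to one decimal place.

Real = Nominal ÷ (Index/100) = 37644.43 ÷ (126.0/100)
     = 37644.43 ÷ 1.260 = 29876.5317

29876.5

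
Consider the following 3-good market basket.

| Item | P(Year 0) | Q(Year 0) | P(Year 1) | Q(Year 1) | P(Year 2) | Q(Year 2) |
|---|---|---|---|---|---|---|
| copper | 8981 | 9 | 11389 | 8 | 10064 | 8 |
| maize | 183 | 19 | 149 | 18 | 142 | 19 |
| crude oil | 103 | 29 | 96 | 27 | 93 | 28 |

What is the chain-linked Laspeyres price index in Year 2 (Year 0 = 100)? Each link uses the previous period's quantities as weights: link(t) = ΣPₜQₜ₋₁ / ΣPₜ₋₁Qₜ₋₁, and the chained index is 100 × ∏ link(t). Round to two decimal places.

Link Year 0→Year 1:
ΣP(Year 1)Q(Year 0) = 11389×9 + 149×19 + 96×29 = 102501 + 2831 + 2784 = 108116
ΣP(Year 0)Q(Year 0) = 8981×9 + 183×19 + 103×29 = 80829 + 3477 + 2987 = 87293
link = 108116/87293 = 1.238541
Link Year 1→Year 2:
ΣP(Year 2)Q(Year 1) = 10064×8 + 142×18 + 93×27 = 80512 + 2556 + 2511 = 85579
ΣP(Year 1)Q(Year 1) = 11389×8 + 149×18 + 96×27 = 91112 + 2682 + 2592 = 96386
link = 85579/96386 = 0.887878
Chained index = 100 × 1.238541 × 0.887878 = 109.9674

109.97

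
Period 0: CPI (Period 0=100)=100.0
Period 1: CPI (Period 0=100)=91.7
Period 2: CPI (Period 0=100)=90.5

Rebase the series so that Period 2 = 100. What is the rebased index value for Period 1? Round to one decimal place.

101.3

Rebased(Period 1) = 91.7 / 90.5 × 100 = 101.3260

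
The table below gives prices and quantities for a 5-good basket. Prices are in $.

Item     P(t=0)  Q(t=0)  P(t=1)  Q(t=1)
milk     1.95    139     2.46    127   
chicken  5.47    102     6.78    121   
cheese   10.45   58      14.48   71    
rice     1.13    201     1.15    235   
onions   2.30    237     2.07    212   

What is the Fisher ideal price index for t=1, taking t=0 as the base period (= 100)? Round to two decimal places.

Laspeyres component (base-period weights):
ΣP(t=1)Q(t=0) = 2.46×139 + 6.78×102 + 14.48×58 + 1.15×201 + 2.07×237 = 341.94 + 691.56 + 839.84 + 231.15 + 490.59 = 2595.08
ΣP(t=0)Q(t=0) = 1.95×139 + 5.47×102 + 10.45×58 + 1.13×201 + 2.30×237 = 271.05 + 557.94 + 606.1 + 227.13 + 545.1 = 2207.32
L = 2595.08 / 2207.32 × 100 = 117.5670
Paasche component (current-period weights):
ΣP(t=1)Q(t=1) = 2.46×127 + 6.78×121 + 14.48×71 + 1.15×235 + 2.07×212 = 312.42 + 820.38 + 1028.08 + 270.25 + 438.84 = 2869.97
ΣP(t=0)Q(t=1) = 1.95×127 + 5.47×121 + 10.45×71 + 1.13×235 + 2.30×212 = 247.65 + 661.87 + 741.95 + 265.55 + 487.6 = 2404.62
P = 2869.97 / 2404.62 × 100 = 119.3523
Fisher = √(L × P) = √(117.5670 × 119.3523) = 118.4563

118.46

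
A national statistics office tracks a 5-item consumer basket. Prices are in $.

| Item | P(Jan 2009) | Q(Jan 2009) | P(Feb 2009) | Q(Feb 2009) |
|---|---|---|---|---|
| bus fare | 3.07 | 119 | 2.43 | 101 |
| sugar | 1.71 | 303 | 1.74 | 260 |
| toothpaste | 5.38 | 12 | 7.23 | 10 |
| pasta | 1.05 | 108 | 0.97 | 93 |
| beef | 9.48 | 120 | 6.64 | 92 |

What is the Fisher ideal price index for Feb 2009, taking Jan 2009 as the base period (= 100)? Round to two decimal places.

Laspeyres component (base-period weights):
ΣP(Feb 2009)Q(Jan 2009) = 2.43×119 + 1.74×303 + 7.23×12 + 0.97×108 + 6.64×120 = 289.17 + 527.22 + 86.76 + 104.76 + 796.8 = 1804.71
ΣP(Jan 2009)Q(Jan 2009) = 3.07×119 + 1.71×303 + 5.38×12 + 1.05×108 + 9.48×120 = 365.33 + 518.13 + 64.56 + 113.4 + 1137.6 = 2199.02
L = 1804.71 / 2199.02 × 100 = 82.0688
Paasche component (current-period weights):
ΣP(Feb 2009)Q(Feb 2009) = 2.43×101 + 1.74×260 + 7.23×10 + 0.97×93 + 6.64×92 = 245.43 + 452.4 + 72.3 + 90.21 + 610.88 = 1471.22
ΣP(Jan 2009)Q(Feb 2009) = 3.07×101 + 1.71×260 + 5.38×10 + 1.05×93 + 9.48×92 = 310.07 + 444.6 + 53.8 + 97.65 + 872.16 = 1778.28
P = 1471.22 / 1778.28 × 100 = 82.7328
Fisher = √(L × P) = √(82.0688 × 82.7328) = 82.4001

82.40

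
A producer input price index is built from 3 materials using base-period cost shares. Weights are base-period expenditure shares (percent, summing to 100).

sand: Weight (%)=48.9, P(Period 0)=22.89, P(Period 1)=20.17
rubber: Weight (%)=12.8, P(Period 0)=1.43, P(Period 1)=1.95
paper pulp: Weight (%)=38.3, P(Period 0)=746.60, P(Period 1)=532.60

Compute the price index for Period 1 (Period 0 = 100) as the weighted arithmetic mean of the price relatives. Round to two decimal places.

sand: 48.9 × (20.17/22.89) = 48.9 × 0.881171 = 43.0893
rubber: 12.8 × (1.95/1.43) = 12.8 × 1.363636 = 17.4545
paper pulp: 38.3 × (532.60/746.60) = 38.3 × 0.713367 = 27.3220
Index = Σ wᵢ·(p₁ᵢ/p₀ᵢ) = 43.0893 + 17.4545 + 27.3220 = 87.8658

87.87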